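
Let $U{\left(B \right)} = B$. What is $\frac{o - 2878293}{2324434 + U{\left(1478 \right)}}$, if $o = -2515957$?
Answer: $- \frac{2697125}{1162956} \approx -2.3192$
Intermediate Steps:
$\frac{o - 2878293}{2324434 + U{\left(1478 \right)}} = \frac{-2515957 - 2878293}{2324434 + 1478} = - \frac{5394250}{2325912} = \left(-5394250\right) \frac{1}{2325912} = - \frac{2697125}{1162956}$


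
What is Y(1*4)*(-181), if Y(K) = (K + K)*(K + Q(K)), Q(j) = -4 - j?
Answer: 5792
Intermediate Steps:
Y(K) = -8*K (Y(K) = (K + K)*(K + (-4 - K)) = (2*K)*(-4) = -8*K)
Y(1*4)*(-181) = -8*4*(-181) = -32*(-181) = 5792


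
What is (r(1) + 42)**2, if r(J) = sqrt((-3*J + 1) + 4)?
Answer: (42 + sqrt(2))**2 ≈ 1884.8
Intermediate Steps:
r(J) = sqrt(5 - 3*J) (r(J) = sqrt((1 - 3*J) + 4) = sqrt(5 - 3*J))
(r(1) + 42)**2 = (sqrt(5 - 3*1) + 42)**2 = (sqrt(5 - 3) + 42)**2 = (sqrt(2) + 42)**2 = (42 + sqrt(2))**2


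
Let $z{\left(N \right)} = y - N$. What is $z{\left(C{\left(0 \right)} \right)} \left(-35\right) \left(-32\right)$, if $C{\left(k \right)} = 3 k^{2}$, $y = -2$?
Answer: $-2240$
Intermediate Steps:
$z{\left(N \right)} = -2 - N$
$z{\left(C{\left(0 \right)} \right)} \left(-35\right) \left(-32\right) = \left(-2 - 3 \cdot 0^{2}\right) \left(-35\right) \left(-32\right) = \left(-2 - 3 \cdot 0\right) \left(-35\right) \left(-32\right) = \left(-2 - 0\right) \left(-35\right) \left(-32\right) = \left(-2 + 0\right) \left(-35\right) \left(-32\right) = \left(-2\right) \left(-35\right) \left(-32\right) = 70 \left(-32\right) = -2240$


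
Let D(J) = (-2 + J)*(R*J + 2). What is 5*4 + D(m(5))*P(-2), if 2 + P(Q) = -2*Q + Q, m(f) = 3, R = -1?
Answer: 20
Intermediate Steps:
P(Q) = -2 - Q (P(Q) = -2 + (-2*Q + Q) = -2 - Q)
D(J) = (-2 + J)*(2 - J) (D(J) = (-2 + J)*(-J + 2) = (-2 + J)*(2 - J))
5*4 + D(m(5))*P(-2) = 5*4 + (-4 - 1*3**2 + 4*3)*(-2 - 1*(-2)) = 20 + (-4 - 1*9 + 12)*(-2 + 2) = 20 + (-4 - 9 + 12)*0 = 20 - 1*0 = 20 + 0 = 20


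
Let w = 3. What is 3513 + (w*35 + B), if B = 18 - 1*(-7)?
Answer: 3643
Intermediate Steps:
B = 25 (B = 18 + 7 = 25)
3513 + (w*35 + B) = 3513 + (3*35 + 25) = 3513 + (105 + 25) = 3513 + 130 = 3643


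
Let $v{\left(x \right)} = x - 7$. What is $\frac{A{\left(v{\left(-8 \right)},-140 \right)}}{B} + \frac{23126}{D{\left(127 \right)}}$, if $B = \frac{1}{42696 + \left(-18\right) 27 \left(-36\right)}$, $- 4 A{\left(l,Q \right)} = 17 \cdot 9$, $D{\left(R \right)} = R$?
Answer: $- \frac{292374562}{127} \approx -2.3022 \cdot 10^{6}$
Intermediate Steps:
$v{\left(x \right)} = -7 + x$
$A{\left(l,Q \right)} = - \frac{153}{4}$ ($A{\left(l,Q \right)} = - \frac{17 \cdot 9}{4} = \left(- \frac{1}{4}\right) 153 = - \frac{153}{4}$)
$B = \frac{1}{60192}$ ($B = \frac{1}{42696 - -17496} = \frac{1}{42696 + 17496} = \frac{1}{60192} \approx 1.6614 \cdot 10^{-5}$)
$\frac{A{\left(v{\left(-8 \right)},-140 \right)}}{B} + \frac{23126}{D{\left(127 \right)}} = - \frac{153 \frac{1}{\frac{1}{60192}}}{4} + \frac{23126}{127} = \left(- \frac{153}{4}\right) 60192 + 23126 \cdot \frac{1}{127} = -2302344 + \frac{23126}{127} = - \frac{292374562}{127}$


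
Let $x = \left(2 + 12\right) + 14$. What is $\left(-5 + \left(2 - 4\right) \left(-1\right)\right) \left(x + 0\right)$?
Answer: $-84$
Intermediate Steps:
$x = 28$ ($x = 14 + 14 = 28$)
$\left(-5 + \left(2 - 4\right) \left(-1\right)\right) \left(x + 0\right) = \left(-5 + \left(2 - 4\right) \left(-1\right)\right) \left(28 + 0\right) = \left(-5 + \left(2 - 4\right) \left(-1\right)\right) 28 = \left(-5 - -2\right) 28 = \left(-5 + 2\right) 28 = \left(-3\right) 28 = -84$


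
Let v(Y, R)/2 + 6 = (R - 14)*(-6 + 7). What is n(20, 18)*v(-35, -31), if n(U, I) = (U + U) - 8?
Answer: -3264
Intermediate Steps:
v(Y, R) = -40 + 2*R (v(Y, R) = -12 + 2*((R - 14)*(-6 + 7)) = -12 + 2*((-14 + R)*1) = -12 + 2*(-14 + R) = -12 + (-28 + 2*R) = -40 + 2*R)
n(U, I) = -8 + 2*U (n(U, I) = 2*U - 8 = -8 + 2*U)
n(20, 18)*v(-35, -31) = (-8 + 2*20)*(-40 + 2*(-31)) = (-8 + 40)*(-40 - 62) = 32*(-102) = -3264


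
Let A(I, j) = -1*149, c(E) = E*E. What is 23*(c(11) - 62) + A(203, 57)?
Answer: 1208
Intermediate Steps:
c(E) = E²
A(I, j) = -149
23*(c(11) - 62) + A(203, 57) = 23*(11² - 62) - 149 = 23*(121 - 62) - 149 = 23*59 - 149 = 1357 - 149 = 1208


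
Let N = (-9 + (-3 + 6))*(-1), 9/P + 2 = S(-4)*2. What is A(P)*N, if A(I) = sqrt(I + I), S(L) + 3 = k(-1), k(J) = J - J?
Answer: 9*I ≈ 9.0*I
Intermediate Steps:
k(J) = 0
S(L) = -3 (S(L) = -3 + 0 = -3)
P = -9/8 (P = 9/(-2 - 3*2) = 9/(-2 - 6) = 9/(-8) = 9*(-1/8) = -9/8 ≈ -1.1250)
A(I) = sqrt(2)*sqrt(I) (A(I) = sqrt(2*I) = sqrt(2)*sqrt(I))
N = 6 (N = (-9 + 3)*(-1) = -6*(-1) = 6)
A(P)*N = (sqrt(2)*sqrt(-9/8))*6 = (sqrt(2)*(3*I*sqrt(2)/4))*6 = (3*I/2)*6 = 9*I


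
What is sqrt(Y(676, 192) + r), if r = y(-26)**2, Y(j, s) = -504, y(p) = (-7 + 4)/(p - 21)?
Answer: 3*I*sqrt(123703)/47 ≈ 22.45*I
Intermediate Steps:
y(p) = -3/(-21 + p)
r = 9/2209 (r = (-3/(-21 - 26))**2 = (-3/(-47))**2 = (-3*(-1/47))**2 = (3/47)**2 = 9/2209 ≈ 0.0040742)
sqrt(Y(676, 192) + r) = sqrt(-504 + 9/2209) = sqrt(-1113327/2209) = 3*I*sqrt(123703)/47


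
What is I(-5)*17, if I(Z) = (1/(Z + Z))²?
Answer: 17/100 ≈ 0.17000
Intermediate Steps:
I(Z) = 1/(4*Z²) (I(Z) = (1/(2*Z))² = 1/(4*Z²))
I(-5)*17 = ((¼)/(-5)²)*17 = ((¼)*(1/25))*17 = (1/100)*17 = 17/100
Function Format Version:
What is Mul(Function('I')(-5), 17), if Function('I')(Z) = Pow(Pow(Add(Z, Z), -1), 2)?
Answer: Rational(17, 100) ≈ 0.17000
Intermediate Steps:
Function('I')(Z) = Mul(Rational(1, 4), Pow(Z, -2)) (Function('I')(Z) = Pow(Pow(Mul(2, Z), -1), 2) = Pow(Mul(Rational(1, 2), Pow(Z, -1)), 2) = Mul(Rational(1, 4), Pow(Z, -2)))
Mul(Function('I')(-5), 17) = Mul(Mul(Rational(1, 4), Pow(-5, -2)), 17) = Mul(Mul(Rational(1, 4), Rational(1, 25)), 17) = Mul(Rational(1, 100), 17) = Rational(17, 100)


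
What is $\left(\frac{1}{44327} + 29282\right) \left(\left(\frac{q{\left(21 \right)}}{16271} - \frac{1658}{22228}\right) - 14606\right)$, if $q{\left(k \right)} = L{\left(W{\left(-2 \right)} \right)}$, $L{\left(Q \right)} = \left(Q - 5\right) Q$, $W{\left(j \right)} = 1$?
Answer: $- \frac{3428366441676786245985}{8015912673338} \approx -4.277 \cdot 10^{8}$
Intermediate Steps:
$L{\left(Q \right)} = Q \left(-5 + Q\right)$ ($L{\left(Q \right)} = \left(-5 + Q\right) Q = Q \left(-5 + Q\right)$)
$q{\left(k \right)} = -4$ ($q{\left(k \right)} = 1 \left(-5 + 1\right) = 1 \left(-4\right) = -4$)
$\left(\frac{1}{44327} + 29282\right) \left(\left(\frac{q{\left(21 \right)}}{16271} - \frac{1658}{22228}\right) - 14606\right) = \left(\frac{1}{44327} + 29282\right) \left(\left(- \frac{4}{16271} - \frac{1658}{22228}\right) - 14606\right) = \left(\frac{1}{44327} + 29282\right) \left(\left(\left(-4\right) \frac{1}{16271} - \frac{829}{11114}\right) - 14606\right) = \frac{1297983215 \left(\left(- \frac{4}{16271} - \frac{829}{11114}\right) - 14606\right)}{44327} = \frac{1297983215 \left(- \frac{13533115}{180835894} - 14606\right)}{44327} = \frac{1297983215}{44327} \left(- \frac{2641302600879}{180835894}\right) = - \frac{3428366441676786245985}{8015912673338}$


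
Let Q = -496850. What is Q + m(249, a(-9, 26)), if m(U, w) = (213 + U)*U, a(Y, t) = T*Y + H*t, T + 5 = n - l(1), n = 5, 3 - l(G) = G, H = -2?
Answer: -381812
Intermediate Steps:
l(G) = 3 - G
T = -2 (T = -5 + (5 - (3 - 1*1)) = -5 + (5 - (3 - 1)) = -5 + (5 - 1*2) = -5 + (5 - 2) = -5 + 3 = -2)
a(Y, t) = -2*Y - 2*t
m(U, w) = U*(213 + U)
Q + m(249, a(-9, 26)) = -496850 + 249*(213 + 249) = -496850 + 249*462 = -496850 + 115038 = -381812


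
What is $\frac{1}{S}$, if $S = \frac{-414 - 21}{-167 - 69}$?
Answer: $\frac{236}{435} \approx 0.54253$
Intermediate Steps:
$S = \frac{435}{236}$ ($S = - \frac{435}{-236} = \left(-435\right) \left(- \frac{1}{236}\right) = \frac{435}{236} \approx 1.8432$)
$\frac{1}{S} = \frac{1}{\frac{435}{236}} = \frac{236}{435}$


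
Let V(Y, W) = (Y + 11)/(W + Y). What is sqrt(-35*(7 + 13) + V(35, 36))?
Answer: I*sqrt(3525434)/71 ≈ 26.445*I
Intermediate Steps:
V(Y, W) = (11 + Y)/(W + Y)
sqrt(-35*(7 + 13) + V(35, 36)) = sqrt(-35*(7 + 13) + (11 + 35)/(36 + 35)) = sqrt(-35*20 + 46/71) = sqrt(-700 + (1/71)*46) = sqrt(-700 + 46/71) = sqrt(-49654/71) = I*sqrt(3525434)/71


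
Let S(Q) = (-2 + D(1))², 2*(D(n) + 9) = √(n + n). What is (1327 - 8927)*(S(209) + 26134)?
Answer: -199541800 + 83600*√2 ≈ -1.9942e+8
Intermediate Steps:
D(n) = -9 + √2*√n/2 (D(n) = -9 + √(n + n)/2 = -9 + √(2*n)/2 = -9 + (√2*√n)/2 = -9 + √2*√n/2)
S(Q) = (-11 + √2/2)² (S(Q) = (-2 + (-9 + √2*√1/2))² = (-2 + (-9 + (½)*√2*1))² = (-2 + (-9 + √2/2))² = (-11 + √2/2)²)
(1327 - 8927)*(S(209) + 26134) = (1327 - 8927)*((22 - √2)²/4 + 26134) = -7600*(26134 + (22 - √2)²/4) = -198618400 - 1900*(22 - √2)²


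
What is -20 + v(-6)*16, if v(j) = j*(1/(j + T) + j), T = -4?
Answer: 2828/5 ≈ 565.60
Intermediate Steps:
v(j) = j*(j + 1/(-4 + j)) (v(j) = j*(1/(j - 4) + j) = j*(1/(-4 + j) + j) = j*(j + 1/(-4 + j)))
-20 + v(-6)*16 = -20 - 6*(1 + (-6)² - 4*(-6))/(-4 - 6)*16 = -20 - 6*(1 + 36 + 24)/(-10)*16 = -20 - 6*(-⅒)*61*16 = -20 + (183/5)*16 = -20 + 2928/5 = 2828/5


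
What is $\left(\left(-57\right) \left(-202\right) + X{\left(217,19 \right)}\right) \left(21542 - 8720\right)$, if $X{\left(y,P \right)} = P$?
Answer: $147876126$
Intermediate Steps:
$\left(\left(-57\right) \left(-202\right) + X{\left(217,19 \right)}\right) \left(21542 - 8720\right) = \left(\left(-57\right) \left(-202\right) + 19\right) \left(21542 - 8720\right) = \left(11514 + 19\right) 12822 = 11533 \cdot 12822 = 147876126$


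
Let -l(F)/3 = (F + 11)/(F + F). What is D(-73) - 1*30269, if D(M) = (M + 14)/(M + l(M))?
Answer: -164114211/5422 ≈ -30268.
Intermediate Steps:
l(F) = -3*(11 + F)/(2*F) (l(F) = -3*(F + 11)/(F + F) = -3*(11 + F)/(2*F))
D(M) = (14 + M)/(M + 3*(-11 - M)/(2*M)) (D(M) = (M + 14)/(M + 3*(-11 - M)/(2*M)) = (14 + M)/(M + 3*(-11 - M)/(2*M)))
D(-73) - 1*30269 = 2*(-73)*(14 - 73)/(-33 - 3*(-73) + 2*(-73)**2) - 1*30269 = 2*(-73)*(-59)/(-33 + 219 + 2*5329) - 30269 = 2*(-73)*(-59)/(-33 + 219 + 10658) - 30269 = 2*(-73)*(-59)/10844 - 30269 = 2*(-73)*(1/10844)*(-59) - 30269 = 4307/5422 - 30269 = -164114211/5422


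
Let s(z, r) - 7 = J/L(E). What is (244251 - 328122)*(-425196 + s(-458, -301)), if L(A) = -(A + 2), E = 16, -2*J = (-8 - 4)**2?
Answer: 35660691135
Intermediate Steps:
J = -72 (J = -(-8 - 4)**2/2 = -1/2*(-12)**2 = -1/2*144 = -72)
L(A) = -2 - A (L(A) = -(2 + A) = -2 - A)
s(z, r) = 11 (s(z, r) = 7 - 72/(-2 - 1*16) = 7 - 72/(-2 - 16) = 7 - 72/(-18) = 7 - 72*(-1/18) = 7 + 4 = 11)
(244251 - 328122)*(-425196 + s(-458, -301)) = (244251 - 328122)*(-425196 + 11) = -83871*(-425185) = 35660691135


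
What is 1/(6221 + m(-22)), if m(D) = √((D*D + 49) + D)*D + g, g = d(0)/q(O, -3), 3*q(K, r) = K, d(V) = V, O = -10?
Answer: 6221/38453517 + 22*√511/38453517 ≈ 0.00017471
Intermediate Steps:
q(K, r) = K/3
g = 0 (g = 0/(((⅓)*(-10))) = 0/(-10/3) = 0*(-3/10) = 0)
m(D) = D*√(49 + D + D²) (m(D) = √((D*D + 49) + D)*D + 0 = √((D² + 49) + D)*D + 0 = √((49 + D²) + D)*D + 0 = √(49 + D + D²)*D + 0 = D*√(49 + D + D²) + 0 = D*√(49 + D + D²))
1/(6221 + m(-22)) = 1/(6221 - 22*√(49 - 22 + (-22)²)) = 1/(6221 - 22*√(49 - 22 + 484)) = 1/(6221 - 22*√511)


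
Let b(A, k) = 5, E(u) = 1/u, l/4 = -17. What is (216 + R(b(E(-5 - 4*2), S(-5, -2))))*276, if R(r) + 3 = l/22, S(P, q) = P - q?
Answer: 637284/11 ≈ 57935.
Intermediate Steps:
l = -68 (l = 4*(-17) = -68)
R(r) = -67/11 (R(r) = -3 - 68/22 = -3 - 68*1/22 = -3 - 34/11 = -67/11)
(216 + R(b(E(-5 - 4*2), S(-5, -2))))*276 = (216 - 67/11)*276 = (2309/11)*276 = 637284/11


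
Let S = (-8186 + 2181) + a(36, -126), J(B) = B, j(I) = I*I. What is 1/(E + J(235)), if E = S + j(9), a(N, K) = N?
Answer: -1/5653 ≈ -0.00017690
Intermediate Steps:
j(I) = I²
S = -5969 (S = (-8186 + 2181) + 36 = -6005 + 36 = -5969)
E = -5888 (E = -5969 + 9² = -5969 + 81 = -5888)
1/(E + J(235)) = 1/(-5888 + 235) = 1/(-5653) = -1/5653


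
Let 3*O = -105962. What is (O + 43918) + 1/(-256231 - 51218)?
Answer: 2643241535/307449 ≈ 8597.3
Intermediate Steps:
O = -105962/3 (O = (⅓)*(-105962) = -105962/3 ≈ -35321.)
(O + 43918) + 1/(-256231 - 51218) = (-105962/3 + 43918) + 1/(-256231 - 51218) = 25792/3 + 1/(-307449) = 25792/3 - 1/307449 = 2643241535/307449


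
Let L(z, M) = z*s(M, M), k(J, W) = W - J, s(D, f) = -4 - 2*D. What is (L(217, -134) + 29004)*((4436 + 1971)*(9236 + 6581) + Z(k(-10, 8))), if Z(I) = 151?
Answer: 8744802803640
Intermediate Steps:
L(z, M) = z*(-4 - 2*M)
(L(217, -134) + 29004)*((4436 + 1971)*(9236 + 6581) + Z(k(-10, 8))) = (-2*217*(2 - 134) + 29004)*((4436 + 1971)*(9236 + 6581) + 151) = (-2*217*(-132) + 29004)*(6407*15817 + 151) = (57288 + 29004)*(101339519 + 151) = 86292*101339670 = 8744802803640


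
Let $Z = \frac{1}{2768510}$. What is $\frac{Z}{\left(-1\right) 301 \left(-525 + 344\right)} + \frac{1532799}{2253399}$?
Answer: $\frac{77064634092209363}{113294286724520230} \approx 0.68022$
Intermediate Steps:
$Z = \frac{1}{2768510} \approx 3.612 \cdot 10^{-7}$
$\frac{Z}{\left(-1\right) 301 \left(-525 + 344\right)} + \frac{1532799}{2253399} = \frac{1}{2768510 \left(- 301 \left(-525 + 344\right)\right)} + \frac{1532799}{2253399} = \frac{1}{2768510 \left(- 301 \left(-181\right)\right)} + 1532799 \cdot \frac{1}{2253399} = \frac{1}{2768510 \left(\left(-1\right) \left(-54481\right)\right)} + \frac{510933}{751133} = \frac{1}{2768510 \cdot 54481} + \frac{510933}{751133} = \frac{1}{2768510} \cdot \frac{1}{54481} + \frac{510933}{751133} = \frac{1}{150831193310} + \frac{510933}{751133} = \frac{77064634092209363}{113294286724520230}$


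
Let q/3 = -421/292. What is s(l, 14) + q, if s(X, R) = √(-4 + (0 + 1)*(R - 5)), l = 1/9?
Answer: -1263/292 + √5 ≈ -2.0893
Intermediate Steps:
l = ⅑ ≈ 0.11111
s(X, R) = √(-9 + R) (s(X, R) = √(-4 + 1*(-5 + R)) = √(-4 + (-5 + R)) = √(-9 + R))
q = -1263/292 (q = 3*(-421/292) = -1263/292 ≈ -4.3253)
s(l, 14) + q = √(-9 + 14) - 1263/292 = √5 - 1263/292 = -1263/292 + √5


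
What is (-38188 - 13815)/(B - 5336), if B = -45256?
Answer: 3059/2976 ≈ 1.0279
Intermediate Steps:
(-38188 - 13815)/(B - 5336) = (-38188 - 13815)/(-45256 - 5336) = -52003/(-50592) = -52003*(-1/50592) = 3059/2976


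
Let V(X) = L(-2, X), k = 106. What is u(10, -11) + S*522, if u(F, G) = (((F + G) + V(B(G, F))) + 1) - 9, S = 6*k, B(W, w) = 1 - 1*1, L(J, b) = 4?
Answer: 331987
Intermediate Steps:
B(W, w) = 0 (B(W, w) = 1 - 1 = 0)
V(X) = 4
S = 636 (S = 6*106 = 636)
u(F, G) = -4 + F + G (u(F, G) = (((F + G) + 4) + 1) - 9 = ((4 + F + G) + 1) - 9 = (5 + F + G) - 9 = -4 + F + G)
u(10, -11) + S*522 = (-4 + 10 - 11) + 636*522 = -5 + 331992 = 331987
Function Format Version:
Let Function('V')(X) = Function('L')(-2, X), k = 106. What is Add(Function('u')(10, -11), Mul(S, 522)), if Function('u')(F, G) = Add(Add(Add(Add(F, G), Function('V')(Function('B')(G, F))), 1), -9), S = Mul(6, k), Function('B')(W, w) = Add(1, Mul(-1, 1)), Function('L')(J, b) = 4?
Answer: 331987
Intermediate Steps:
Function('B')(W, w) = 0 (Function('B')(W, w) = Add(1, -1) = 0)
Function('V')(X) = 4
S = 636 (S = Mul(6, 106) = 636)
Function('u')(F, G) = Add(-4, F, G) (Function('u')(F, G) = Add(Add(Add(Add(F, G), 4), 1), -9) = Add(Add(Add(4, F, G), 1), -9) = Add(Add(5, F, G), -9) = Add(-4, F, G))
Add(Function('u')(10, -11), Mul(S, 522)) = Add(Add(-4, 10, -11), Mul(636, 522)) = Add(-5, 331992) = 331987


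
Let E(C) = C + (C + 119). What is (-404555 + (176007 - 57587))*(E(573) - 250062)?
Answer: 71189529595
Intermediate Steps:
E(C) = 119 + 2*C (E(C) = C + (119 + C) = 119 + 2*C)
(-404555 + (176007 - 57587))*(E(573) - 250062) = (-404555 + (176007 - 57587))*((119 + 2*573) - 250062) = (-404555 + 118420)*((119 + 1146) - 250062) = -286135*(1265 - 250062) = -286135*(-248797) = 71189529595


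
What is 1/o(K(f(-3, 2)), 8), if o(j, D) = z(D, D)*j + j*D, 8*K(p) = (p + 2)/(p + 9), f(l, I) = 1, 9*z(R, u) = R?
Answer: 3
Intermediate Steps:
z(R, u) = R/9
K(p) = (2 + p)/(8*(9 + p)) (K(p) = ((p + 2)/(p + 9))/8 = ((2 + p)/(9 + p))/8 = (2 + p)/(8*(9 + p)))
o(j, D) = 10*D*j/9 (o(j, D) = (D/9)*j + j*D = D*j/9 + D*j = 10*D*j/9)
1/o(K(f(-3, 2)), 8) = 1/((10/9)*8*((2 + 1)/(8*(9 + 1)))) = 1/((10/9)*8*((⅛)*3/10)) = 1/((10/9)*8*((⅛)*(⅒)*3)) = 1/((10/9)*8*(3/80)) = 1/(⅓) = 3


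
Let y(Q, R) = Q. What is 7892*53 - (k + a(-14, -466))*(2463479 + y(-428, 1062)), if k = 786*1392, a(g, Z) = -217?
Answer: -2694318755369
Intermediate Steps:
k = 1094112
7892*53 - (k + a(-14, -466))*(2463479 + y(-428, 1062)) = 7892*53 - (1094112 - 217)*(2463479 - 428) = 418276 - 1093895*2463051 = 418276 - 1*2694319173645 = 418276 - 2694319173645 = -2694318755369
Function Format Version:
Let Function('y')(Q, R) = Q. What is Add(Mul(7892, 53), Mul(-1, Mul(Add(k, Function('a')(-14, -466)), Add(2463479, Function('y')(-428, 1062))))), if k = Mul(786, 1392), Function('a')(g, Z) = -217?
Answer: -2694318755369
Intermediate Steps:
k = 1094112
Add(Mul(7892, 53), Mul(-1, Mul(Add(k, Function('a')(-14, -466)), Add(2463479, Function('y')(-428, 1062))))) = Add(Mul(7892, 53), Mul(-1, Mul(Add(1094112, -217), Add(2463479, -428)))) = Add(418276, Mul(-1, Mul(1093895, 2463051))) = Add(418276, Mul(-1, 2694319173645)) = Add(418276, -2694319173645) = -2694318755369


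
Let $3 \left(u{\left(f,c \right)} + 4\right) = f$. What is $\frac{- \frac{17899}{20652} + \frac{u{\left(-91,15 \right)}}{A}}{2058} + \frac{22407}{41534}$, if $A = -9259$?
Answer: $\frac{4405422731328841}{8172319435981848} \approx 0.53907$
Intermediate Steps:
$u{\left(f,c \right)} = -4 + \frac{f}{3}$
$\frac{- \frac{17899}{20652} + \frac{u{\left(-91,15 \right)}}{A}}{2058} + \frac{22407}{41534} = \frac{- \frac{17899}{20652} + \frac{-4 + \frac{1}{3} \left(-91\right)}{-9259}}{2058} + \frac{22407}{41534} = \left(\left(-17899\right) \frac{1}{20652} + \left(-4 - \frac{91}{3}\right) \left(- \frac{1}{9259}\right)\right) \frac{1}{2058} + 22407 \cdot \frac{1}{41534} = \left(- \frac{17899}{20652} - - \frac{103}{27777}\right) \frac{1}{2058} + \frac{22407}{41534} = \left(- \frac{17899}{20652} + \frac{103}{27777}\right) \frac{1}{2058} + \frac{22407}{41534} = \left(- \frac{165017789}{191216868}\right) \frac{1}{2058} + \frac{22407}{41534} = - \frac{165017789}{393524314344} + \frac{22407}{41534} = \frac{4405422731328841}{8172319435981848}$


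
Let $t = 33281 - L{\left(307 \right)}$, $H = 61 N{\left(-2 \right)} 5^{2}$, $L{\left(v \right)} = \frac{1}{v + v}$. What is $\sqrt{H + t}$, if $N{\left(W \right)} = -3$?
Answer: $\frac{3 \sqrt{1202449618}}{614} \approx 169.43$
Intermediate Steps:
$L{\left(v \right)} = \frac{1}{2 v}$
$H = -4575$ ($H = 61 \left(-3\right) 5^{2} = \left(-183\right) 25 = -4575$)
$t = \frac{20434533}{614}$ ($t = 33281 - \frac{1}{2 \cdot 307} = 33281 - \frac{1}{2} \cdot \frac{1}{307} = 33281 - \frac{1}{614} = \frac{20434533}{614} \approx 33281.0$)
$\sqrt{H + t} = \sqrt{-4575 + \frac{20434533}{614}} = \sqrt{\frac{17625483}{614}} = \frac{3 \sqrt{1202449618}}{614}$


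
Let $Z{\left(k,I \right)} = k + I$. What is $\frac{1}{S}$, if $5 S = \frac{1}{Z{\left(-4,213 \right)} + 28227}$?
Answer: $142180$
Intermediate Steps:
$Z{\left(k,I \right)} = I + k$
$S = \frac{1}{142180}$ ($S = \frac{1}{5 \left(\left(213 - 4\right) + 28227\right)} = \frac{1}{5 \left(209 + 28227\right)} = \frac{1}{5 \cdot 28436} = \frac{1}{5} \cdot \frac{1}{28436} = \frac{1}{142180} \approx 7.0333 \cdot 10^{-6}$)
$\frac{1}{S} = \frac{1}{\frac{1}{142180}} = 142180$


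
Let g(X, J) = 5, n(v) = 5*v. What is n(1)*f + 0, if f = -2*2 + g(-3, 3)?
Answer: 5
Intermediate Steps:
f = 1 (f = -2*2 + 5 = -4 + 5 = 1)
n(1)*f + 0 = (5*1)*1 + 0 = 5*1 + 0 = 5 + 0 = 5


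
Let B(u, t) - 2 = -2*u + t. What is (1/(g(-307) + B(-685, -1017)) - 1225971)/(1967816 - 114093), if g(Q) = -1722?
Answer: -1675902358/2534039341 ≈ -0.66136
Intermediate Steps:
B(u, t) = 2 + t - 2*u (B(u, t) = 2 + (-2*u + t) = 2 + (t - 2*u) = 2 + t - 2*u)
(1/(g(-307) + B(-685, -1017)) - 1225971)/(1967816 - 114093) = (1/(-1722 + (2 - 1017 - 2*(-685))) - 1225971)/(1967816 - 114093) = (1/(-1722 + (2 - 1017 + 1370)) - 1225971)/1853723 = (1/(-1722 + 355) - 1225971)*(1/1853723) = (1/(-1367) - 1225971)*(1/1853723) = (-1/1367 - 1225971)*(1/1853723) = -1675902358/1367*1/1853723 = -1675902358/2534039341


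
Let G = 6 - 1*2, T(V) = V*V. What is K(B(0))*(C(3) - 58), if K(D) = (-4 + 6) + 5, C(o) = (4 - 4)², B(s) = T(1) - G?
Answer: -406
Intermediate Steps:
T(V) = V²
G = 4 (G = 6 - 2 = 4)
B(s) = -3 (B(s) = 1² - 1*4 = 1 - 4 = -3)
C(o) = 0 (C(o) = 0² = 0)
K(D) = 7 (K(D) = 2 + 5 = 7)
K(B(0))*(C(3) - 58) = 7*(0 - 58) = 7*(-58) = -406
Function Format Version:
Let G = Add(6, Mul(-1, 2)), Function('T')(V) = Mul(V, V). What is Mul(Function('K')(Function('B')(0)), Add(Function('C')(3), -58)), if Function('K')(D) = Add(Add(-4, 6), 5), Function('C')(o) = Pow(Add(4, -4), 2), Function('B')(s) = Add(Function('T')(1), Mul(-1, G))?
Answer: -406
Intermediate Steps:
Function('T')(V) = Pow(V, 2)
G = 4 (G = Add(6, -2) = 4)
Function('B')(s) = -3 (Function('B')(s) = Add(Pow(1, 2), Mul(-1, 4)) = Add(1, -4) = -3)
Function('C')(o) = 0 (Function('C')(o) = Pow(0, 2) = 0)
Function('K')(D) = 7 (Function('K')(D) = Add(2, 5) = 7)
Mul(Function('K')(Function('B')(0)), Add(Function('C')(3), -58)) = Mul(7, Add(0, -58)) = Mul(7, -58) = -406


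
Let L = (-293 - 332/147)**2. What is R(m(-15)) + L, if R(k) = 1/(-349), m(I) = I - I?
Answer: 657453301132/7541541 ≈ 87178.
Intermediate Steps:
m(I) = 0
R(k) = -1/349
L = 1883820409/21609 (L = (-293 - 332*1/147)**2 = (-293 - 332/147)**2 = (-43403/147)**2 = 1883820409/21609 ≈ 87178.)
R(m(-15)) + L = -1/349 + 1883820409/21609 = 657453301132/7541541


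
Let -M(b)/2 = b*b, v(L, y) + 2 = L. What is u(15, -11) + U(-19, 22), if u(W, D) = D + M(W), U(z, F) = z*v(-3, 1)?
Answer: -366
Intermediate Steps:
v(L, y) = -2 + L
M(b) = -2*b² (M(b) = -2*b*b = -2*b²)
U(z, F) = -5*z (U(z, F) = z*(-2 - 3) = z*(-5) = -5*z)
u(W, D) = D - 2*W²
u(15, -11) + U(-19, 22) = (-11 - 2*15²) - 5*(-19) = (-11 - 2*225) + 95 = (-11 - 450) + 95 = -461 + 95 = -366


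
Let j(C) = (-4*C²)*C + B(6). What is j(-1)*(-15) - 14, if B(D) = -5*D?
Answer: 376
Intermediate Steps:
j(C) = -30 - 4*C³ (j(C) = (-4*C²)*C - 5*6 = -4*C³ - 30 = -30 - 4*C³)
j(-1)*(-15) - 14 = (-30 - 4*(-1)³)*(-15) - 14 = (-30 - 4*(-1))*(-15) - 14 = (-30 + 4)*(-15) - 14 = -26*(-15) - 14 = 390 - 14 = 376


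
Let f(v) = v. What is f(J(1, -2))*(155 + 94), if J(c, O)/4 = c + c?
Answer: 1992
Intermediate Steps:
J(c, O) = 8*c (J(c, O) = 4*(c + c) = 4*(2*c) = 8*c)
f(J(1, -2))*(155 + 94) = (8*1)*(155 + 94) = 8*249 = 1992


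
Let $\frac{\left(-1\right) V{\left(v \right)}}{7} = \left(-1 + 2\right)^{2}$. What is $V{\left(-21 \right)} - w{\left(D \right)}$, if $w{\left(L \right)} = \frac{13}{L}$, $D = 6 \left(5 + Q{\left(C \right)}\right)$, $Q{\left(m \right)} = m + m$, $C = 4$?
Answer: $- \frac{43}{6} \approx -7.1667$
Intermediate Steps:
$Q{\left(m \right)} = 2 m$
$D = 78$ ($D = 6 \left(5 + 2 \cdot 4\right) = 6 \left(5 + 8\right) = 6 \cdot 13 = 78$)
$V{\left(v \right)} = -7$ ($V{\left(v \right)} = - 7 \left(-1 + 2\right)^{2} = - 7 \cdot 1^{2} = \left(-7\right) 1 = -7$)
$V{\left(-21 \right)} - w{\left(D \right)} = -7 - \frac{13}{78} = -7 - 13 \cdot \frac{1}{78} = -7 - \frac{1}{6} = - \frac{43}{6}$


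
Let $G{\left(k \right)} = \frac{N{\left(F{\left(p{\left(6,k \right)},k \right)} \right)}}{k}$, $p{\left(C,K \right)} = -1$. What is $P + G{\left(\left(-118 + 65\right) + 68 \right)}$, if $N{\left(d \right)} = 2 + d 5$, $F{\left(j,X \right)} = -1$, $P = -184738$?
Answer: $- \frac{923691}{5} \approx -1.8474 \cdot 10^{5}$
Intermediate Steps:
$N{\left(d \right)} = 2 + 5 d$
$G{\left(k \right)} = - \frac{3}{k}$ ($G{\left(k \right)} = \frac{2 + 5 \left(-1\right)}{k} = \frac{2 - 5}{k} = - \frac{3}{k}$)
$P + G{\left(\left(-118 + 65\right) + 68 \right)} = -184738 - \frac{3}{\left(-118 + 65\right) + 68} = -184738 - \frac{3}{-53 + 68} = -184738 - \frac{3}{15} = -184738 - \frac{1}{5} = - \frac{923691}{5}$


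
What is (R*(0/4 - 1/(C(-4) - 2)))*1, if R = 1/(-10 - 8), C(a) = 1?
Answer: -1/18 ≈ -0.055556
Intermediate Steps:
R = -1/18 (R = 1/(-18) = -1/18 ≈ -0.055556)
(R*(0/4 - 1/(C(-4) - 2)))*1 = -(0/4 - 1/(1 - 2))/18*1 = -(0*(¼) - 1/(-1))/18*1 = -(0 - 1*(-1))/18*1 = -(0 + 1)/18*1 = -1/18*1*1 = -1/18*1 = -1/18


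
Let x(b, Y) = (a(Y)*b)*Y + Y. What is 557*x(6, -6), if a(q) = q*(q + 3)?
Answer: -364278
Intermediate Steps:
a(q) = q*(3 + q)
x(b, Y) = Y + b*Y**2*(3 + Y) (x(b, Y) = ((Y*(3 + Y))*b)*Y + Y = (Y*b*(3 + Y))*Y + Y = b*Y**2*(3 + Y) + Y = Y + b*Y**2*(3 + Y))
557*x(6, -6) = 557*(-6*(1 - 6*6*(3 - 6))) = 557*(-6*(1 - 6*6*(-3))) = 557*(-6*(1 + 108)) = 557*(-6*109) = 557*(-654) = -364278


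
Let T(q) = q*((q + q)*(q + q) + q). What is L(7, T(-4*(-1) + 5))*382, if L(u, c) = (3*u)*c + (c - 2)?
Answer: 25186024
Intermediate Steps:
T(q) = q*(q + 4*q²) (T(q) = q*((2*q)*(2*q) + q) = q*(4*q² + q) = q*(q + 4*q²))
L(u, c) = -2 + c + 3*c*u (L(u, c) = 3*c*u + (-2 + c) = -2 + c + 3*c*u)
L(7, T(-4*(-1) + 5))*382 = (-2 + (-4*(-1) + 5)²*(1 + 4*(-4*(-1) + 5)) + 3*((-4*(-1) + 5)²*(1 + 4*(-4*(-1) + 5)))*7)*382 = (-2 + (4 + 5)²*(1 + 4*(4 + 5)) + 3*((4 + 5)²*(1 + 4*(4 + 5)))*7)*382 = (-2 + 9²*(1 + 4*9) + 3*(9²*(1 + 4*9))*7)*382 = (-2 + 81*(1 + 36) + 3*(81*(1 + 36))*7)*382 = (-2 + 81*37 + 3*(81*37)*7)*382 = (-2 + 2997 + 3*2997*7)*382 = (-2 + 2997 + 62937)*382 = 65932*382 = 25186024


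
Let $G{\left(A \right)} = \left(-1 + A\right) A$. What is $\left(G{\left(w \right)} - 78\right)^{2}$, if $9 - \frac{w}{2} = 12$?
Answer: $1296$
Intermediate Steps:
$w = -6$ ($w = 18 - 24 = -6$)
$G{\left(A \right)} = A \left(-1 + A\right)$
$\left(G{\left(w \right)} - 78\right)^{2} = \left(- 6 \left(-1 - 6\right) - 78\right)^{2} = \left(\left(-6\right) \left(-7\right) - 78\right)^{2} = \left(42 - 78\right)^{2} = \left(-36\right)^{2} = 1296$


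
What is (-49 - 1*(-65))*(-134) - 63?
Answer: -2207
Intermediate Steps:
(-49 - 1*(-65))*(-134) - 63 = (-49 + 65)*(-134) - 63 = 16*(-134) - 63 = -2144 - 63 = -2207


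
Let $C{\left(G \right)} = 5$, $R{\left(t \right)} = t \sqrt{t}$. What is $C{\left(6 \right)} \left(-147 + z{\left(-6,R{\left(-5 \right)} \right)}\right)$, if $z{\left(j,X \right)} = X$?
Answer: $-735 - 25 i \sqrt{5} \approx -735.0 - 55.902 i$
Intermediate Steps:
$R{\left(t \right)} = t^{\frac{3}{2}}$
$C{\left(6 \right)} \left(-147 + z{\left(-6,R{\left(-5 \right)} \right)}\right) = 5 \left(-147 + \left(-5\right)^{\frac{3}{2}}\right) = 5 \left(-147 - 5 i \sqrt{5}\right) = -735 - 25 i \sqrt{5}$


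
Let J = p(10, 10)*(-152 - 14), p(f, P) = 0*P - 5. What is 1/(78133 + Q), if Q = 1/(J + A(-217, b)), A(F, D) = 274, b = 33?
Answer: 1104/86258833 ≈ 1.2799e-5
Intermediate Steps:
p(f, P) = -5 (p(f, P) = 0 - 5 = -5)
J = 830 (J = -5*(-152 - 14) = -5*(-166) = 830)
Q = 1/1104 (Q = 1/(830 + 274) = 1/1104 ≈ 0.00090580)
1/(78133 + Q) = 1/(78133 + 1/1104) = 1/(86258833/1104) = 1104/86258833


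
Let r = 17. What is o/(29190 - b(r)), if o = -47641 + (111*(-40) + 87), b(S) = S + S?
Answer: -25997/14578 ≈ -1.7833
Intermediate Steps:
b(S) = 2*S
o = -51994 (o = -47641 + (-4440 + 87) = -47641 - 4353 = -51994)
o/(29190 - b(r)) = -51994/(29190 - 2*17) = -51994/(29190 - 1*34) = -51994/(29190 - 34) = -51994/29156 = -51994*1/29156 = -25997/14578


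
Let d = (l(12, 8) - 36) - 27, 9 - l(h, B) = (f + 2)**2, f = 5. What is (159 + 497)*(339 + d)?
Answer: 154816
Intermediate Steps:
l(h, B) = -40 (l(h, B) = 9 - (5 + 2)**2 = 9 - 1*7**2 = 9 - 1*49 = 9 - 49 = -40)
d = -103 (d = (-40 - 36) - 27 = -76 - 27 = -103)
(159 + 497)*(339 + d) = (159 + 497)*(339 - 103) = 656*236 = 154816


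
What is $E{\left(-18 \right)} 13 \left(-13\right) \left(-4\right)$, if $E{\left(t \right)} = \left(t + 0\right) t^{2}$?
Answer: $-3942432$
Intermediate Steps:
$E{\left(t \right)} = t^{3}$ ($E{\left(t \right)} = t t^{2} = t^{3}$)
$E{\left(-18 \right)} 13 \left(-13\right) \left(-4\right) = \left(-18\right)^{3} \cdot 13 \left(-13\right) \left(-4\right) = - 5832 \left(\left(-169\right) \left(-4\right)\right) = \left(-5832\right) 676 = -3942432$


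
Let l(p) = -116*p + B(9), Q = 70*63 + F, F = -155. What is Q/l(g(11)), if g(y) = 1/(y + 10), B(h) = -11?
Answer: -89355/347 ≈ -257.51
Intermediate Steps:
Q = 4255 (Q = 70*63 - 155 = 4410 - 155 = 4255)
g(y) = 1/(10 + y)
l(p) = -11 - 116*p (l(p) = -116*p - 11 = -11 - 116*p)
Q/l(g(11)) = 4255/(-11 - 116/(10 + 11)) = 4255/(-11 - 116/21) = 4255/(-347/21) = 4255*(-21/347) = -89355/347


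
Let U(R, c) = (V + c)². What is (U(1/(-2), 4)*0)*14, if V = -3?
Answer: 0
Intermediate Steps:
U(R, c) = (-3 + c)²
(U(1/(-2), 4)*0)*14 = ((-3 + 4)²*0)*14 = (1²*0)*14 = (1*0)*14 = 0*14 = 0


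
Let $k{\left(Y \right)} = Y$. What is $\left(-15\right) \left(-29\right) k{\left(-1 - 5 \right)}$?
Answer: $-2610$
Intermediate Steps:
$\left(-15\right) \left(-29\right) k{\left(-1 - 5 \right)} = \left(-15\right) \left(-29\right) \left(-1 - 5\right) = 435 \left(-6\right) = -2610$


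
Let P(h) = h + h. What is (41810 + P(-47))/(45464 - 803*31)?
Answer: 41716/20571 ≈ 2.0279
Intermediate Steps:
P(h) = 2*h
(41810 + P(-47))/(45464 - 803*31) = (41810 + 2*(-47))/(45464 - 803*31) = (41810 - 94)/(45464 - 24893) = 41716/20571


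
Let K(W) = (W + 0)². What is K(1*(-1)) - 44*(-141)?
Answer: 6205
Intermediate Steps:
K(W) = W²
K(1*(-1)) - 44*(-141) = (1*(-1))² - 44*(-141) = (-1)² + 6204 = 1 + 6204 = 6205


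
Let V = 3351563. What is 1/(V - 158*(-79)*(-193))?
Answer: 1/942537 ≈ 1.0610e-6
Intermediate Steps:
1/(V - 158*(-79)*(-193)) = 1/(3351563 - 158*(-79)*(-193)) = 1/(3351563 + 12482*(-193)) = 1/(3351563 - 2409026) = 1/942537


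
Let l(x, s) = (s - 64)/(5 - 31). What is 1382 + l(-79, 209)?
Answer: 35787/26 ≈ 1376.4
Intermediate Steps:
l(x, s) = 32/13 - s/26 (l(x, s) = (-64 + s)/(-26) = (-64 + s)*(-1/26) = 32/13 - s/26)
1382 + l(-79, 209) = 1382 + (32/13 - 1/26*209) = 1382 + (32/13 - 209/26) = 1382 - 145/26 = 35787/26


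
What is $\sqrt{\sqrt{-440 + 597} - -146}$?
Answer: $\sqrt{146 + \sqrt{157}} \approx 12.591$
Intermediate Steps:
$\sqrt{\sqrt{-440 + 597} - -146} = \sqrt{\sqrt{157} + 146} = \sqrt{146 + \sqrt{157}}$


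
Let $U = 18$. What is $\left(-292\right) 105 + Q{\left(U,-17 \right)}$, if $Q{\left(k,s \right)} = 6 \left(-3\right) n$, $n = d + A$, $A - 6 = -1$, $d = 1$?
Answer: $-30768$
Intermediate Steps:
$A = 5$ ($A = 6 - 1 = 5$)
$n = 6$ ($n = 1 + 5 = 6$)
$Q{\left(k,s \right)} = -108$ ($Q{\left(k,s \right)} = 6 \left(-3\right) 6 = \left(-18\right) 6 = -108$)
$\left(-292\right) 105 + Q{\left(U,-17 \right)} = \left(-292\right) 105 - 108 = -30660 - 108 = -30768$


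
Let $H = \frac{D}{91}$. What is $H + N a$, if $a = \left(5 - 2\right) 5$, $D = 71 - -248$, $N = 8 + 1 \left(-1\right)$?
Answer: $\frac{9874}{91} \approx 108.51$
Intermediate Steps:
$N = 7$ ($N = 8 - 1 = 7$)
$D = 319$ ($D = 71 + 248 = 319$)
$H = \frac{319}{91} \approx 3.5055$
$a = 15$ ($a = 3 \cdot 5 = 15$)
$H + N a = \frac{319}{91} + 7 \cdot 15 = \frac{319}{91} + 105 = \frac{9874}{91}$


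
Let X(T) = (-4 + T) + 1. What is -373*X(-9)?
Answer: 4476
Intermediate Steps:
X(T) = -3 + T
-373*X(-9) = -373*(-3 - 9) = -373*(-12) = 4476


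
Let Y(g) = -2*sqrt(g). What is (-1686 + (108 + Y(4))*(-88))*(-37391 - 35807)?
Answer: 793319924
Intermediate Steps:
(-1686 + (108 + Y(4))*(-88))*(-37391 - 35807) = (-1686 + (108 - 2*sqrt(4))*(-88))*(-37391 - 35807) = (-1686 + (108 - 2*2)*(-88))*(-73198) = (-1686 + (108 - 4)*(-88))*(-73198) = (-1686 + 104*(-88))*(-73198) = (-1686 - 9152)*(-73198) = -10838*(-73198) = 793319924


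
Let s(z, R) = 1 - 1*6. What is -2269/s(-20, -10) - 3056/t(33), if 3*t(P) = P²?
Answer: 808367/1815 ≈ 445.38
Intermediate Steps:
t(P) = P²/3
s(z, R) = -5 (s(z, R) = 1 - 6 = -5)
-2269/s(-20, -10) - 3056/t(33) = -2269/(-5) - 3056/((⅓)*33²) = -2269*(-⅕) - 3056/((⅓)*1089) = 2269/5 - 3056/363 = 808367/1815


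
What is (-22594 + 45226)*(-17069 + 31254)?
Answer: 321034920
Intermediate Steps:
(-22594 + 45226)*(-17069 + 31254) = 22632*14185 = 321034920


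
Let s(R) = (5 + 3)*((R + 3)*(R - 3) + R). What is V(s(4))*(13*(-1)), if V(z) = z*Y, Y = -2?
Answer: 2288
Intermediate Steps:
s(R) = 8*R + 8*(-3 + R)*(3 + R) (s(R) = 8*((3 + R)*(-3 + R) + R) = 8*((-3 + R)*(3 + R) + R) = 8*(R + (-3 + R)*(3 + R)) = 8*R + 8*(-3 + R)*(3 + R))
V(z) = -2*z (V(z) = z*(-2) = -2*z)
V(s(4))*(13*(-1)) = (-2*(-72 + 8*4 + 8*4²))*(13*(-1)) = -2*(-72 + 32 + 8*16)*(-13) = -2*(-72 + 32 + 128)*(-13) = -2*88*(-13) = -176*(-13) = 2288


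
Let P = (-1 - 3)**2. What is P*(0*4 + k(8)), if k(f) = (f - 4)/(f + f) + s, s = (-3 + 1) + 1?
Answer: -12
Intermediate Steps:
s = -1 (s = -2 + 1 = -1)
k(f) = -1 + (-4 + f)/(2*f) (k(f) = (f - 4)/(f + f) - 1 = (-4 + f)/((2*f)) - 1 = (-4 + f)*(1/(2*f)) - 1 = (-4 + f)/(2*f) - 1 = -1 + (-4 + f)/(2*f))
P = 16 (P = (-4)**2 = 16)
P*(0*4 + k(8)) = 16*(0*4 + (1/2)*(-4 - 1*8)/8) = 16*(0 + (1/2)*(1/8)*(-4 - 8)) = 16*(0 + (1/2)*(1/8)*(-12)) = 16*(0 - 3/4) = 16*(-3/4) = -12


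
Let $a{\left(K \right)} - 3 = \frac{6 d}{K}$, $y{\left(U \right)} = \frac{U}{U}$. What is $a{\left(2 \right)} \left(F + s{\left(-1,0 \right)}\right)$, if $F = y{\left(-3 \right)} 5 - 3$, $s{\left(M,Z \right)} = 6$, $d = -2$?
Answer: $-24$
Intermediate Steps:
$y{\left(U \right)} = 1$
$F = 2$ ($F = 1 \cdot 5 - 3 = 5 - 3 = 2$)
$a{\left(K \right)} = 3 - \frac{12}{K}$ ($a{\left(K \right)} = 3 + \frac{6 \left(-2\right)}{K} = 3 - \frac{12}{K}$)
$a{\left(2 \right)} \left(F + s{\left(-1,0 \right)}\right) = \left(3 - \frac{12}{2}\right) \left(2 + 6\right) = \left(3 - 6\right) 8 = \left(-3\right) 8 = -24$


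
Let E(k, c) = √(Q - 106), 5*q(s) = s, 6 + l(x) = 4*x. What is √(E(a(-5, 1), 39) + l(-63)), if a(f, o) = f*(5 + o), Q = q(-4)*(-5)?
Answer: √(-258 + I*√102) ≈ 0.3143 + 16.065*I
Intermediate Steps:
l(x) = -6 + 4*x
q(s) = s/5
Q = 4 (Q = ((⅕)*(-4))*(-5) = -⅘*(-5) = 4)
E(k, c) = I*√102 (E(k, c) = √(4 - 106) = √(-102) = I*√102)
√(E(a(-5, 1), 39) + l(-63)) = √(I*√102 + (-6 + 4*(-63))) = √(I*√102 + (-6 - 252)) = √(I*√102 - 258) = √(-258 + I*√102)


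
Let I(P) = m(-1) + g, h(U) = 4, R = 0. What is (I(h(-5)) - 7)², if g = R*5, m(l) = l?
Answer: 64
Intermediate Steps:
g = 0 (g = 0*5 = 0)
I(P) = -1 (I(P) = -1 + 0 = -1)
(I(h(-5)) - 7)² = (-1 - 7)² = (-8)² = 64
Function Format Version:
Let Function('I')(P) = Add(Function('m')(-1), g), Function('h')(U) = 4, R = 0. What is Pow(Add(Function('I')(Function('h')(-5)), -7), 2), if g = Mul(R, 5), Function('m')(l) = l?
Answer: 64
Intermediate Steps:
g = 0 (g = Mul(0, 5) = 0)
Function('I')(P) = -1 (Function('I')(P) = Add(-1, 0) = -1)
Pow(Add(Function('I')(Function('h')(-5)), -7), 2) = Pow(Add(-1, -7), 2) = Pow(-8, 2) = 64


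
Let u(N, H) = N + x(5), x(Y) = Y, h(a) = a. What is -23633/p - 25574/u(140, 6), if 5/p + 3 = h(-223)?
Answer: 154865108/145 ≈ 1.0680e+6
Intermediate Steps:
p = -5/226 (p = 5/(-3 - 223) = 5/(-226) = 5*(-1/226) = -5/226 ≈ -0.022124)
u(N, H) = 5 + N (u(N, H) = N + 5 = 5 + N)
-23633/p - 25574/u(140, 6) = -23633/(-5/226) - 25574/(5 + 140) = -23633*(-226/5) - 25574/145 = 5341058/5 - 25574*1/145 = 5341058/5 - 25574/145 = 154865108/145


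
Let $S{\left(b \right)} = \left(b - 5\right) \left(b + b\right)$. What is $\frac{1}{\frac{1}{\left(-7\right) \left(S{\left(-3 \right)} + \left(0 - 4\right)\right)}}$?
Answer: $-308$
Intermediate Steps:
$S{\left(b \right)} = 2 b \left(-5 + b\right)$ ($S{\left(b \right)} = \left(-5 + b\right) 2 b = 2 b \left(-5 + b\right)$)
$\frac{1}{\frac{1}{\left(-7\right) \left(S{\left(-3 \right)} + \left(0 - 4\right)\right)}} = \frac{1}{\frac{1}{\left(-7\right) \left(2 \left(-3\right) \left(-5 - 3\right) + \left(0 - 4\right)\right)}} = \frac{1}{\frac{1}{\left(-7\right) \left(2 \left(-3\right) \left(-8\right) + \left(0 - 4\right)\right)}} = \frac{1}{\frac{1}{\left(-7\right) \left(48 - 4\right)}} = \frac{1}{\frac{1}{\left(-7\right) 44}} = \frac{1}{\frac{1}{-308}} = \frac{1}{- \frac{1}{308}} = -308$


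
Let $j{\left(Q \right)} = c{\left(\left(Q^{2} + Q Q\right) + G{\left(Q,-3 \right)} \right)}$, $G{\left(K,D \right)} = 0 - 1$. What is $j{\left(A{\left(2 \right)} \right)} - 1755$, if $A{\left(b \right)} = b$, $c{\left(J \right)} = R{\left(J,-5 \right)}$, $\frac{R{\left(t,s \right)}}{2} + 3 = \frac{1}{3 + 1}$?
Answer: $- \frac{3521}{2} \approx -1760.5$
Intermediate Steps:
$R{\left(t,s \right)} = - \frac{11}{2}$ ($R{\left(t,s \right)} = -6 + \frac{2}{3 + 1} = -6 + \frac{2}{4} = -6 + 2 \cdot \frac{1}{4} = -6 + \frac{1}{2} = - \frac{11}{2}$)
$G{\left(K,D \right)} = -1$
$c{\left(J \right)} = - \frac{11}{2}$
$j{\left(Q \right)} = - \frac{11}{2}$
$j{\left(A{\left(2 \right)} \right)} - 1755 = - \frac{11}{2} - 1755 = - \frac{3521}{2}$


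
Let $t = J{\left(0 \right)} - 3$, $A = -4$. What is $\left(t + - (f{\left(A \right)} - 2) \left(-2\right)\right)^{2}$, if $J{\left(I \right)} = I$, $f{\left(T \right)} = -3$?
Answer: $169$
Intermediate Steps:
$t = -3$ ($t = 0 - 3 = -3$)
$\left(t + - (f{\left(A \right)} - 2) \left(-2\right)\right)^{2} = \left(-3 + - (-3 - 2) \left(-2\right)\right)^{2} = \left(-3 + \left(-1\right) \left(-5\right) \left(-2\right)\right)^{2} = \left(-3 + 5 \left(-2\right)\right)^{2} = \left(-3 - 10\right)^{2} = \left(-13\right)^{2} = 169$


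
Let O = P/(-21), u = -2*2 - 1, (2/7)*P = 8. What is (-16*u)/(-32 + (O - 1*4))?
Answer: -15/7 ≈ -2.1429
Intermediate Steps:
P = 28 (P = (7/2)*8 = 28)
u = -5 (u = -4 - 1 = -5)
O = -4/3 (O = 28/(-21) = 28*(-1/21) = -4/3 ≈ -1.3333)
(-16*u)/(-32 + (O - 1*4)) = (-16*(-5))/(-32 + (-4/3 - 1*4)) = 80/(-32 + (-4/3 - 4)) = 80/(-32 - 16/3) = 80/(-112/3) = 80*(-3/112) = -15/7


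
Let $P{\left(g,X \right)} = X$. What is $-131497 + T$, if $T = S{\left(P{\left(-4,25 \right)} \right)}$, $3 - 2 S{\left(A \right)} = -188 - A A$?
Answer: $-131089$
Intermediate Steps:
$S{\left(A \right)} = \frac{191}{2} + \frac{A^{2}}{2}$ ($S{\left(A \right)} = \frac{3}{2} - \frac{-188 - A A}{2} = \frac{3}{2} - \frac{-188 - A^{2}}{2} = \frac{3}{2} + \left(94 + \frac{A^{2}}{2}\right) = \frac{191}{2} + \frac{A^{2}}{2}$)
$T = 408$ ($T = \frac{191}{2} + \frac{25^{2}}{2} = \frac{191}{2} + \frac{1}{2} \cdot 625 = \frac{191}{2} + \frac{625}{2} = 408$)
$-131497 + T = -131497 + 408 = -131089$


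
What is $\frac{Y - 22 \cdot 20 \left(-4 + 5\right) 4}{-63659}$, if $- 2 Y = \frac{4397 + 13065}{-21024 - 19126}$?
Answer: $\frac{70655269}{2555908850} \approx 0.027644$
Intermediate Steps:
$Y = \frac{8731}{40150}$ ($Y = - \frac{\left(4397 + 13065\right) \frac{1}{-21024 - 19126}}{2} = - \frac{17462 \frac{1}{-40150}}{2} = - \frac{17462 \left(- \frac{1}{40150}\right)}{2} = \left(- \frac{1}{2}\right) \left(- \frac{8731}{20075}\right) = \frac{8731}{40150} \approx 0.21746$)
$\frac{Y - 22 \cdot 20 \left(-4 + 5\right) 4}{-63659} = \frac{\frac{8731}{40150} - 22 \cdot 20 \left(-4 + 5\right) 4}{-63659} = \left(\frac{8731}{40150} - 440 \cdot 1 \cdot 4\right) \left(- \frac{1}{63659}\right) = \left(\frac{8731}{40150} - 440 \cdot 4\right) \left(- \frac{1}{63659}\right) = \left(\frac{8731}{40150} - 1760\right) \left(- \frac{1}{63659}\right) = \left(- \frac{70655269}{40150}\right) \left(- \frac{1}{63659}\right) = \frac{70655269}{2555908850}$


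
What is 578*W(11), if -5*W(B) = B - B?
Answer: 0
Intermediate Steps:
W(B) = 0 (W(B) = -(B - B)/5 = -⅕*0 = 0)
578*W(11) = 578*0 = 0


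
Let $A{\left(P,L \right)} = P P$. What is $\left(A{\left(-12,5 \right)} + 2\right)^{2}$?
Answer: $21316$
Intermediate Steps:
$A{\left(P,L \right)} = P^{2}$
$\left(A{\left(-12,5 \right)} + 2\right)^{2} = \left(\left(-12\right)^{2} + 2\right)^{2} = \left(144 + 2\right)^{2} = 146^{2} = 21316$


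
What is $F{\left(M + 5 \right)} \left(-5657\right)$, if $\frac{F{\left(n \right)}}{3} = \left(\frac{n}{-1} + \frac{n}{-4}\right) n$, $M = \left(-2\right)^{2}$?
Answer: $\frac{6873255}{4} \approx 1.7183 \cdot 10^{6}$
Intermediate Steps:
$M = 4$
$F{\left(n \right)} = - \frac{15 n^{2}}{4}$ ($F{\left(n \right)} = 3 \left(\frac{n}{-1} + \frac{n}{-4}\right) n = 3 \left(n \left(-1\right) + n \left(- \frac{1}{4}\right)\right) n = 3 \left(- n - \frac{n}{4}\right) n = 3 - \frac{5 n}{4} n = 3 \left(- \frac{5 n^{2}}{4}\right) = - \frac{15 n^{2}}{4}$)
$F{\left(M + 5 \right)} \left(-5657\right) = - \frac{15 \left(4 + 5\right)^{2}}{4} \left(-5657\right) = - \frac{15 \cdot 9^{2}}{4} \left(-5657\right) = \left(- \frac{15}{4}\right) 81 \left(-5657\right) = \left(- \frac{1215}{4}\right) \left(-5657\right) = \frac{6873255}{4}$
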